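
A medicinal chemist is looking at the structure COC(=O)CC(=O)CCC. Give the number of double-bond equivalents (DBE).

2

Degree of unsaturation = (number of rings) + (number of π bonds).
Ring closures in the SMILES: 0.
π bonds: 2 double bonds (each 1 DoU) → 2 DoU from unsaturation.
Total DoU = 0 + 2 = 2.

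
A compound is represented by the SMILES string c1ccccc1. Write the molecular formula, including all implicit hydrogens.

Walk through each heavy atom and fill implicit hydrogens from standard valence (C 4, N 3, O 2, S 2, halogen 1); for lowercase aromatic atoms, an aromatic c carries 1 H when it has two neighbours and 0 H with three, and aromatic n carries 0 H:
  atom 1: aromatic c, 2 neighbours → 1 H
  atom 2: aromatic c, 2 neighbours → 1 H
  atom 3: aromatic c, 2 neighbours → 1 H
  atom 4: aromatic c, 2 neighbours → 1 H
  atom 5: aromatic c, 2 neighbours → 1 H
  atom 6: aromatic c, 2 neighbours → 1 H
Totals → C:6, H:6.
In Hill order: C6H6.

C6H6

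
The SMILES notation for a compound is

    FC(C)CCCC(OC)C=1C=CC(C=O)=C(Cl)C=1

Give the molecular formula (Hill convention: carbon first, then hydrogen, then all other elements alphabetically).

C14H18ClFO2

Walk through each heavy atom and fill implicit hydrogens from standard valence (C 4, N 3, O 2, S 2, halogen 1):
  atom 1: F (halogen, monovalent) → 0 H
  atom 2: C, bond orders sum to 3 (valence 4) → 1 H
  atom 3: C, bond orders sum to 1 (valence 4) → 3 H
  atom 4: C, bond orders sum to 2 (valence 4) → 2 H
  atom 5: C, bond orders sum to 2 (valence 4) → 2 H
  atom 6: C, bond orders sum to 2 (valence 4) → 2 H
  atom 7: C, bond orders sum to 3 (valence 4) → 1 H
  atom 8: O, bond orders sum to 2 (valence 2) → 0 H
  atom 9: C, bond orders sum to 1 (valence 4) → 3 H
  atom 10: C, bond orders sum to 4 (valence 4) → 0 H
  atom 11: C, bond orders sum to 3 (valence 4) → 1 H
  atom 12: C, bond orders sum to 3 (valence 4) → 1 H
  atom 13: C, bond orders sum to 4 (valence 4) → 0 H
  atom 14: C, bond orders sum to 3 (valence 4) → 1 H
  atom 15: O, bond orders sum to 2 (valence 2) → 0 H
  atom 16: C, bond orders sum to 4 (valence 4) → 0 H
  atom 17: Cl (halogen, monovalent) → 0 H
  atom 18: C, bond orders sum to 3 (valence 4) → 1 H
Totals → C:14, H:18, Cl:1, F:1, O:2.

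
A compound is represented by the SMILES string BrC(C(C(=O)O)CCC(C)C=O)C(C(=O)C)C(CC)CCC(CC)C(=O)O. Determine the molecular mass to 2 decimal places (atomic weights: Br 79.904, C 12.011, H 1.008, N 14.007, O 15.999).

First, the molecular formula is C20H33BrO6 (counting implicit H from valence).
  Br: 1 × 79.904 = 79.904
  C: 20 × 12.011 = 240.220
  H: 33 × 1.008 = 33.264
  O: 6 × 15.999 = 95.994
Sum: 1×79.904 + 20×12.011 + 33×1.008 + 6×15.999 = 449.382 → 449.38 g/mol.

449.38 g/mol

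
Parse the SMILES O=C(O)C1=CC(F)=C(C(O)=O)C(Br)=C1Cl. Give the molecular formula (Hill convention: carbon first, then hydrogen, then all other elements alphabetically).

Walk through each heavy atom and fill implicit hydrogens from standard valence (C 4, N 3, O 2, S 2, halogen 1):
  atom 1: O, bond orders sum to 2 (valence 2) → 0 H
  atom 2: C, bond orders sum to 4 (valence 4) → 0 H
  atom 3: O, bond orders sum to 1 (valence 2) → 1 H
  atom 4: C, bond orders sum to 4 (valence 4) → 0 H
  atom 5: C, bond orders sum to 3 (valence 4) → 1 H
  atom 6: C, bond orders sum to 4 (valence 4) → 0 H
  atom 7: F (halogen, monovalent) → 0 H
  atom 8: C, bond orders sum to 4 (valence 4) → 0 H
  atom 9: C, bond orders sum to 4 (valence 4) → 0 H
  atom 10: O, bond orders sum to 1 (valence 2) → 1 H
  atom 11: O, bond orders sum to 2 (valence 2) → 0 H
  atom 12: C, bond orders sum to 4 (valence 4) → 0 H
  atom 13: Br (halogen, monovalent) → 0 H
  atom 14: C, bond orders sum to 4 (valence 4) → 0 H
  atom 15: Cl (halogen, monovalent) → 0 H
Totals → C:8, H:3, Br:1, Cl:1, F:1, O:4.
In Hill order: C8H3BrClFO4.

C8H3BrClFO4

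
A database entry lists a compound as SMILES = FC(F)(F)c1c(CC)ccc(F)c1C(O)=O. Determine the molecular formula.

Walk through each heavy atom and fill implicit hydrogens from standard valence (C 4, N 3, O 2, S 2, halogen 1); for lowercase aromatic atoms, an aromatic c carries 1 H when it has two neighbours and 0 H with three, and aromatic n carries 0 H:
  atom 1: F (halogen, monovalent) → 0 H
  atom 2: C, bond orders sum to 4 (valence 4) → 0 H
  atom 3: F (halogen, monovalent) → 0 H
  atom 4: F (halogen, monovalent) → 0 H
  atom 5: aromatic c, 3 neighbours → 0 H
  atom 6: aromatic c, 3 neighbours → 0 H
  atom 7: C, bond orders sum to 2 (valence 4) → 2 H
  atom 8: C, bond orders sum to 1 (valence 4) → 3 H
  atom 9: aromatic c, 2 neighbours → 1 H
  atom 10: aromatic c, 2 neighbours → 1 H
  atom 11: aromatic c, 3 neighbours → 0 H
  atom 12: F (halogen, monovalent) → 0 H
  atom 13: aromatic c, 3 neighbours → 0 H
  atom 14: C, bond orders sum to 4 (valence 4) → 0 H
  atom 15: O, bond orders sum to 1 (valence 2) → 1 H
  atom 16: O, bond orders sum to 2 (valence 2) → 0 H
Totals → C:10, H:8, F:4, O:2.
In Hill order: C10H8F4O2.

C10H8F4O2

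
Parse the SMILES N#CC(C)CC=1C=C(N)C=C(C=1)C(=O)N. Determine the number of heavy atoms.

15

Every atom symbol written in the SMILES (organic subset) is one heavy atom; implicit H are not written.
Heavy atoms by element → C:11, N:3, O:1.
Total: 15.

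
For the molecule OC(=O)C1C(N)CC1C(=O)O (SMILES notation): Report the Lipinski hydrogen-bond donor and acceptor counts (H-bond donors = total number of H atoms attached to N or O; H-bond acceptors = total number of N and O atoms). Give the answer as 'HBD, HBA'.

Donors: find every N or O and count the H atoms it carries.
  atom 1 (O): bond orders sum to 1 → 1 H
  atom 3 (O): bond orders sum to 2 → 0 H
  atom 6 (N): bond orders sum to 1 → 2 H
  atom 10 (O): bond orders sum to 2 → 0 H
  atom 11 (O): bond orders sum to 1 → 1 H
Lipinski HBD = 4.
Acceptors: N atoms = 1, O atoms = 4 → HBA = 5.

4, 5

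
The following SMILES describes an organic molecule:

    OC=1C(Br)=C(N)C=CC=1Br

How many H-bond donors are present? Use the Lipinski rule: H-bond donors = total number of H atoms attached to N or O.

Donors: find every N or O and count the H atoms it carries.
  atom 1 (O): bond orders sum to 1 → 1 H
  atom 6 (N): bond orders sum to 1 → 2 H
Lipinski HBD = 3.

3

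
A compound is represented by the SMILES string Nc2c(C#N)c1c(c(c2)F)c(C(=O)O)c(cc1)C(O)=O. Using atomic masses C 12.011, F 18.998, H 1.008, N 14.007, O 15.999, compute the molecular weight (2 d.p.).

First, the molecular formula is C13H7FN2O4 (counting implicit H from valence).
  C: 13 × 12.011 = 156.143
  F: 1 × 18.998 = 18.998
  H: 7 × 1.008 = 7.056
  N: 2 × 14.007 = 28.014
  O: 4 × 15.999 = 63.996
Sum: 13×12.011 + 1×18.998 + 7×1.008 + 2×14.007 + 4×15.999 = 274.207 → 274.21 g/mol.

274.21 g/mol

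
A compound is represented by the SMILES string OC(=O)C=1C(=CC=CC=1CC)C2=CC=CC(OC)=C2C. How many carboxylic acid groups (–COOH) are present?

The carboxylic acid motif appears at heavy-atom position 2 in the SMILES.
Other groups present: 1 ether.
Carboxylic acid count: 1.

1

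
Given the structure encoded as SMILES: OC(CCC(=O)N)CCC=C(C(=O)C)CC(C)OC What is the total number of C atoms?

Count every carbon token in the SMILES (each C, including those in ring-closure positions and inside branches).
Carbon count: 14.

14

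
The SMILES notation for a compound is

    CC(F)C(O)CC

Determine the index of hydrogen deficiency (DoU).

Molecular formula: C5H11FO.
DoU = (2C + 2 + N − H − X) / 2, where X is the halogen count and O/S are ignored.
    = (2·5 + 2 + 0 − 11 − 1) / 2 = 0 / 2 = 0.

0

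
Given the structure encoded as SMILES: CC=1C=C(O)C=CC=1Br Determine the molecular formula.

Walk through each heavy atom and fill implicit hydrogens from standard valence (C 4, N 3, O 2, S 2, halogen 1):
  atom 1: C, bond orders sum to 1 (valence 4) → 3 H
  atom 2: C, bond orders sum to 4 (valence 4) → 0 H
  atom 3: C, bond orders sum to 3 (valence 4) → 1 H
  atom 4: C, bond orders sum to 4 (valence 4) → 0 H
  atom 5: O, bond orders sum to 1 (valence 2) → 1 H
  atom 6: C, bond orders sum to 3 (valence 4) → 1 H
  atom 7: C, bond orders sum to 3 (valence 4) → 1 H
  atom 8: C, bond orders sum to 4 (valence 4) → 0 H
  atom 9: Br (halogen, monovalent) → 0 H
Totals → C:7, H:7, Br:1, O:1.
In Hill order: C7H7BrO.

C7H7BrO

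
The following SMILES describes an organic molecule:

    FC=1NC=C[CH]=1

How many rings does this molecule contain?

1

In SMILES, each pair of matching ring-closure digits denotes one ring-closing bond; the number of such bonds equals the number of independent rings.
Ring-closure bonds here: 1.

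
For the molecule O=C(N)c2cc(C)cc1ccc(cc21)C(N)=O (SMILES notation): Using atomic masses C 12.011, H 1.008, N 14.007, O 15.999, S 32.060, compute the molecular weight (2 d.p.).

First, the molecular formula is C13H12N2O2 (counting implicit H from valence).
  C: 13 × 12.011 = 156.143
  H: 12 × 1.008 = 12.096
  N: 2 × 14.007 = 28.014
  O: 2 × 15.999 = 31.998
Sum: 13×12.011 + 12×1.008 + 2×14.007 + 2×15.999 = 228.251 → 228.25 g/mol.

228.25 g/mol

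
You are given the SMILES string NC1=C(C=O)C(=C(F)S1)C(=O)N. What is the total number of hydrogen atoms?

5

Walk through each heavy atom and fill implicit hydrogens from standard valence (C 4, N 3, O 2, S 2, halogen 1):
  atom 1: N, bond orders sum to 1 (valence 3) → 2 H
  atom 2: C, bond orders sum to 4 (valence 4) → 0 H
  atom 3: C, bond orders sum to 4 (valence 4) → 0 H
  atom 4: C, bond orders sum to 3 (valence 4) → 1 H
  atom 5: O, bond orders sum to 2 (valence 2) → 0 H
  atom 6: C, bond orders sum to 4 (valence 4) → 0 H
  atom 7: C, bond orders sum to 4 (valence 4) → 0 H
  atom 8: F (halogen, monovalent) → 0 H
  atom 9: S, bond orders sum to 2 (valence 2) → 0 H
  atom 10: C, bond orders sum to 4 (valence 4) → 0 H
  atom 11: O, bond orders sum to 2 (valence 2) → 0 H
  atom 12: N, bond orders sum to 1 (valence 3) → 2 H
Total hydrogens: 5.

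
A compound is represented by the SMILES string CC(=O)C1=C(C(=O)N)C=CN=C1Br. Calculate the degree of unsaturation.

Molecular formula: C8H7BrN2O2.
DoU = (2C + 2 + N − H − X) / 2, where X is the halogen count and O/S are ignored.
    = (2·8 + 2 + 2 − 7 − 1) / 2 = 12 / 2 = 6.

6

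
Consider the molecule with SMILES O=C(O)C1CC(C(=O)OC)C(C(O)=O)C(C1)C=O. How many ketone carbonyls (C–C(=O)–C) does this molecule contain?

0

Scan the SMILES for the ketone motif — none present.
Groups that are present: 1 aldehyde, 2 carboxylic acid, 1 ester.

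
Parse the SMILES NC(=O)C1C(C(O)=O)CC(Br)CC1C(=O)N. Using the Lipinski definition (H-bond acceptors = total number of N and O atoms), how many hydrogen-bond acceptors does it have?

6

N atoms: 2; O atoms: 4.
Lipinski HBA = 2 + 4 = 6.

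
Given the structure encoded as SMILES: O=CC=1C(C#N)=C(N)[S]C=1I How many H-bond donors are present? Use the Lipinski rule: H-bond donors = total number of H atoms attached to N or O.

Donors: find every N or O and count the H atoms it carries.
  atom 1 (O): bond orders sum to 2 → 0 H
  atom 6 (N): bond orders sum to 3 → 0 H
  atom 8 (N): bond orders sum to 1 → 2 H
Lipinski HBD = 2.

2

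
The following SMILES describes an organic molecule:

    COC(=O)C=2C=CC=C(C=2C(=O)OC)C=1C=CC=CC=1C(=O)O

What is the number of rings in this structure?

In SMILES, each pair of matching ring-closure digits denotes one ring-closing bond; the number of such bonds equals the number of independent rings.
Ring-closure bonds here: 2.

2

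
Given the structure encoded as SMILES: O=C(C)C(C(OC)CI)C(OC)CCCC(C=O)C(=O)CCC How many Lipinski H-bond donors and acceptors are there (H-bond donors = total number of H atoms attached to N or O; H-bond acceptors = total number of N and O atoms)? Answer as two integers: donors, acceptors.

Donors: find every N or O and count the H atoms it carries.
  atom 1 (O): bond orders sum to 2 → 0 H
  atom 6 (O): bond orders sum to 2 → 0 H
  atom 11 (O): bond orders sum to 2 → 0 H
  atom 18 (O): bond orders sum to 2 → 0 H
  atom 20 (O): bond orders sum to 2 → 0 H
Lipinski HBD = 0.
Acceptors: N atoms = 0, O atoms = 5 → HBA = 5.

0, 5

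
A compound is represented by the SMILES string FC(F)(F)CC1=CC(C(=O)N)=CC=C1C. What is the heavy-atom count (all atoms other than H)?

15

Every atom symbol written in the SMILES (organic subset) is one heavy atom; implicit H are not written.
Heavy atoms by element → C:10, F:3, N:1, O:1.
Total: 15.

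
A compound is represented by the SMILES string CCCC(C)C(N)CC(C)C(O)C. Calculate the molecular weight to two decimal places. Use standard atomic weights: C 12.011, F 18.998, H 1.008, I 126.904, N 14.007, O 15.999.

187.33 g/mol

First, the molecular formula is C11H25NO (counting implicit H from valence).
  C: 11 × 12.011 = 132.121
  H: 25 × 1.008 = 25.200
  N: 1 × 14.007 = 14.007
  O: 1 × 15.999 = 15.999
Sum: 11×12.011 + 25×1.008 + 1×14.007 + 1×15.999 = 187.327 → 187.33 g/mol.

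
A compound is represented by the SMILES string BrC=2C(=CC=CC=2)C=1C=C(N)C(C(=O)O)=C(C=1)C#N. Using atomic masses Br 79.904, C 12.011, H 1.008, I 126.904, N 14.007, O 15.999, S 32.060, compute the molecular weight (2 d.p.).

First, the molecular formula is C14H9BrN2O2 (counting implicit H from valence).
  Br: 1 × 79.904 = 79.904
  C: 14 × 12.011 = 168.154
  H: 9 × 1.008 = 9.072
  N: 2 × 14.007 = 28.014
  O: 2 × 15.999 = 31.998
Sum: 1×79.904 + 14×12.011 + 9×1.008 + 2×14.007 + 2×15.999 = 317.142 → 317.14 g/mol.

317.14 g/mol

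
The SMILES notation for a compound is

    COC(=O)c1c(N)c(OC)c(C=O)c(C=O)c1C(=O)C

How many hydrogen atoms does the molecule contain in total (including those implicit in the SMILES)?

13

Walk through each heavy atom and fill implicit hydrogens from standard valence (C 4, N 3, O 2, S 2, halogen 1); for lowercase aromatic atoms, an aromatic c carries 1 H when it has two neighbours and 0 H with three, and aromatic n carries 0 H:
  atom 1: C, bond orders sum to 1 (valence 4) → 3 H
  atom 2: O, bond orders sum to 2 (valence 2) → 0 H
  atom 3: C, bond orders sum to 4 (valence 4) → 0 H
  atom 4: O, bond orders sum to 2 (valence 2) → 0 H
  atom 5: aromatic c, 3 neighbours → 0 H
  atom 6: aromatic c, 3 neighbours → 0 H
  atom 7: N, bond orders sum to 1 (valence 3) → 2 H
  atom 8: aromatic c, 3 neighbours → 0 H
  atom 9: O, bond orders sum to 2 (valence 2) → 0 H
  atom 10: C, bond orders sum to 1 (valence 4) → 3 H
  atom 11: aromatic c, 3 neighbours → 0 H
  atom 12: C, bond orders sum to 3 (valence 4) → 1 H
  atom 13: O, bond orders sum to 2 (valence 2) → 0 H
  atom 14: aromatic c, 3 neighbours → 0 H
  atom 15: C, bond orders sum to 3 (valence 4) → 1 H
  atom 16: O, bond orders sum to 2 (valence 2) → 0 H
  atom 17: aromatic c, 3 neighbours → 0 H
  atom 18: C, bond orders sum to 4 (valence 4) → 0 H
  atom 19: O, bond orders sum to 2 (valence 2) → 0 H
  atom 20: C, bond orders sum to 1 (valence 4) → 3 H
Total hydrogens: 13.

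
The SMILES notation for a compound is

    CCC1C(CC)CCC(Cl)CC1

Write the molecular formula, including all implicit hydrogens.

C11H21Cl

Walk through each heavy atom and fill implicit hydrogens from standard valence (C 4, N 3, O 2, S 2, halogen 1):
  atom 1: C, bond orders sum to 1 (valence 4) → 3 H
  atom 2: C, bond orders sum to 2 (valence 4) → 2 H
  atom 3: C, bond orders sum to 3 (valence 4) → 1 H
  atom 4: C, bond orders sum to 3 (valence 4) → 1 H
  atom 5: C, bond orders sum to 2 (valence 4) → 2 H
  atom 6: C, bond orders sum to 1 (valence 4) → 3 H
  atom 7: C, bond orders sum to 2 (valence 4) → 2 H
  atom 8: C, bond orders sum to 2 (valence 4) → 2 H
  atom 9: C, bond orders sum to 3 (valence 4) → 1 H
  atom 10: Cl (halogen, monovalent) → 0 H
  atom 11: C, bond orders sum to 2 (valence 4) → 2 H
  atom 12: C, bond orders sum to 2 (valence 4) → 2 H
Totals → C:11, H:21, Cl:1.
In Hill order: C11H21Cl.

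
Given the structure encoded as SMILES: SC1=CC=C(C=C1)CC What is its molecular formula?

Walk through each heavy atom and fill implicit hydrogens from standard valence (C 4, N 3, O 2, S 2, halogen 1):
  atom 1: S, bond orders sum to 1 (valence 2) → 1 H
  atom 2: C, bond orders sum to 4 (valence 4) → 0 H
  atom 3: C, bond orders sum to 3 (valence 4) → 1 H
  atom 4: C, bond orders sum to 3 (valence 4) → 1 H
  atom 5: C, bond orders sum to 4 (valence 4) → 0 H
  atom 6: C, bond orders sum to 3 (valence 4) → 1 H
  atom 7: C, bond orders sum to 3 (valence 4) → 1 H
  atom 8: C, bond orders sum to 2 (valence 4) → 2 H
  atom 9: C, bond orders sum to 1 (valence 4) → 3 H
Totals → C:8, H:10, S:1.
In Hill order: C8H10S.

C8H10S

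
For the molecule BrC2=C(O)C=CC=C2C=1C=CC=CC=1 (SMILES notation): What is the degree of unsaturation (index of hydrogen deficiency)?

8

Degree of unsaturation = (number of rings) + (number of π bonds).
Ring closures in the SMILES: 2.
π bonds: 6 double bonds (each 1 DoU) → 6 DoU from unsaturation.
Total DoU = 2 + 6 = 8.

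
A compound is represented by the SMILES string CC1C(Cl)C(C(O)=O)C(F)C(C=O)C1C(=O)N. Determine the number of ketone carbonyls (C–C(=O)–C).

0

Scan the SMILES for the ketone motif — none present.
Groups that are present: 1 aldehyde, 1 amide, 1 carboxylic acid.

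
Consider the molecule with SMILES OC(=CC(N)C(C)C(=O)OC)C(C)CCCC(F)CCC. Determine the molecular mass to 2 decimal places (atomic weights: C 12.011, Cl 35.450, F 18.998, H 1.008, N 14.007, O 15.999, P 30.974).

303.42 g/mol

First, the molecular formula is C16H30FNO3 (counting implicit H from valence).
  C: 16 × 12.011 = 192.176
  F: 1 × 18.998 = 18.998
  H: 30 × 1.008 = 30.240
  N: 1 × 14.007 = 14.007
  O: 3 × 15.999 = 47.997
Sum: 16×12.011 + 1×18.998 + 30×1.008 + 1×14.007 + 3×15.999 = 303.418 → 303.42 g/mol.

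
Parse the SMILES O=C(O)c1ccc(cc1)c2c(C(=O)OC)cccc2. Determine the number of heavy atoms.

19

Every atom symbol written in the SMILES (organic subset) is one heavy atom; implicit H are not written.
Heavy atoms by element → C:15, O:4.
Total: 19.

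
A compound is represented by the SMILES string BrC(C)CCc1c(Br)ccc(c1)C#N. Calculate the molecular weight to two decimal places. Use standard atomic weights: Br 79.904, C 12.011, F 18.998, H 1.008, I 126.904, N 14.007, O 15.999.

First, the molecular formula is C11H11Br2N (counting implicit H from valence).
  Br: 2 × 79.904 = 159.808
  C: 11 × 12.011 = 132.121
  H: 11 × 1.008 = 11.088
  N: 1 × 14.007 = 14.007
Sum: 2×79.904 + 11×12.011 + 11×1.008 + 1×14.007 = 317.024 → 317.02 g/mol.

317.02 g/mol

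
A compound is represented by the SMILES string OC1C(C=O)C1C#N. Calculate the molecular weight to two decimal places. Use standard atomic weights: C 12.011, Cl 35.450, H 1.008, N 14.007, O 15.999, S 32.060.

111.10 g/mol

First, the molecular formula is C5H5NO2 (counting implicit H from valence).
  C: 5 × 12.011 = 60.055
  H: 5 × 1.008 = 5.040
  N: 1 × 14.007 = 14.007
  O: 2 × 15.999 = 31.998
Sum: 5×12.011 + 5×1.008 + 1×14.007 + 2×15.999 = 111.100 → 111.10 g/mol.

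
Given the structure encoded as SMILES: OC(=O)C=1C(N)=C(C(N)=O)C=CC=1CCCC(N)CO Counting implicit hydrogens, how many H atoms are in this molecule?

19

Walk through each heavy atom and fill implicit hydrogens from standard valence (C 4, N 3, O 2, S 2, halogen 1):
  atom 1: O, bond orders sum to 1 (valence 2) → 1 H
  atom 2: C, bond orders sum to 4 (valence 4) → 0 H
  atom 3: O, bond orders sum to 2 (valence 2) → 0 H
  atom 4: C, bond orders sum to 4 (valence 4) → 0 H
  atom 5: C, bond orders sum to 4 (valence 4) → 0 H
  atom 6: N, bond orders sum to 1 (valence 3) → 2 H
  atom 7: C, bond orders sum to 4 (valence 4) → 0 H
  atom 8: C, bond orders sum to 4 (valence 4) → 0 H
  atom 9: N, bond orders sum to 1 (valence 3) → 2 H
  atom 10: O, bond orders sum to 2 (valence 2) → 0 H
  atom 11: C, bond orders sum to 3 (valence 4) → 1 H
  atom 12: C, bond orders sum to 3 (valence 4) → 1 H
  atom 13: C, bond orders sum to 4 (valence 4) → 0 H
  atom 14: C, bond orders sum to 2 (valence 4) → 2 H
  atom 15: C, bond orders sum to 2 (valence 4) → 2 H
  atom 16: C, bond orders sum to 2 (valence 4) → 2 H
  atom 17: C, bond orders sum to 3 (valence 4) → 1 H
  atom 18: N, bond orders sum to 1 (valence 3) → 2 H
  atom 19: C, bond orders sum to 2 (valence 4) → 2 H
  atom 20: O, bond orders sum to 1 (valence 2) → 1 H
Total hydrogens: 19.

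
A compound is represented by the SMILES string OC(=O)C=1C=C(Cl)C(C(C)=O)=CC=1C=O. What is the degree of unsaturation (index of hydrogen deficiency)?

Molecular formula: C10H7ClO4.
DoU = (2C + 2 + N − H − X) / 2, where X is the halogen count and O/S are ignored.
    = (2·10 + 2 + 0 − 7 − 1) / 2 = 14 / 2 = 7.

7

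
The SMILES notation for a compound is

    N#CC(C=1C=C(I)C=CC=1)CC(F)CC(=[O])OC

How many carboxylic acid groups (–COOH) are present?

Scan the SMILES for the carboxylic acid motif — none present.
Groups that are present: 1 ester, 1 nitrile.

0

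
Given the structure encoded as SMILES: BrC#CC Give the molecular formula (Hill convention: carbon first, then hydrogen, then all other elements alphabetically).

Walk through each heavy atom and fill implicit hydrogens from standard valence (C 4, N 3, O 2, S 2, halogen 1):
  atom 1: Br (halogen, monovalent) → 0 H
  atom 2: C, bond orders sum to 4 (valence 4) → 0 H
  atom 3: C, bond orders sum to 4 (valence 4) → 0 H
  atom 4: C, bond orders sum to 1 (valence 4) → 3 H
Totals → C:3, H:3, Br:1.
In Hill order: C3H3Br.

C3H3Br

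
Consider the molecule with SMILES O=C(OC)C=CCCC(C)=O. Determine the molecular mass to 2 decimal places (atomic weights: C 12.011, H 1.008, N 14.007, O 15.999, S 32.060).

First, the molecular formula is C8H12O3 (counting implicit H from valence).
  C: 8 × 12.011 = 96.088
  H: 12 × 1.008 = 12.096
  O: 3 × 15.999 = 47.997
Sum: 8×12.011 + 12×1.008 + 3×15.999 = 156.181 → 156.18 g/mol.

156.18 g/mol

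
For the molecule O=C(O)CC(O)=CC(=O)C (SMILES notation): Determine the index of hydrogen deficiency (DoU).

Degree of unsaturation = (number of rings) + (number of π bonds).
Ring closures in the SMILES: 0.
π bonds: 3 double bonds (each 1 DoU) → 3 DoU from unsaturation.
Total DoU = 0 + 3 = 3.

3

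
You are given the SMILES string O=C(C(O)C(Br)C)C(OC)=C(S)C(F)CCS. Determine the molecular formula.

Walk through each heavy atom and fill implicit hydrogens from standard valence (C 4, N 3, O 2, S 2, halogen 1):
  atom 1: O, bond orders sum to 2 (valence 2) → 0 H
  atom 2: C, bond orders sum to 4 (valence 4) → 0 H
  atom 3: C, bond orders sum to 3 (valence 4) → 1 H
  atom 4: O, bond orders sum to 1 (valence 2) → 1 H
  atom 5: C, bond orders sum to 3 (valence 4) → 1 H
  atom 6: Br (halogen, monovalent) → 0 H
  atom 7: C, bond orders sum to 1 (valence 4) → 3 H
  atom 8: C, bond orders sum to 4 (valence 4) → 0 H
  atom 9: O, bond orders sum to 2 (valence 2) → 0 H
  atom 10: C, bond orders sum to 1 (valence 4) → 3 H
  atom 11: C, bond orders sum to 4 (valence 4) → 0 H
  atom 12: S, bond orders sum to 1 (valence 2) → 1 H
  atom 13: C, bond orders sum to 3 (valence 4) → 1 H
  atom 14: F (halogen, monovalent) → 0 H
  atom 15: C, bond orders sum to 2 (valence 4) → 2 H
  atom 16: C, bond orders sum to 2 (valence 4) → 2 H
  atom 17: S, bond orders sum to 1 (valence 2) → 1 H
Totals → C:10, H:16, Br:1, F:1, O:3, S:2.

C10H16BrFO3S2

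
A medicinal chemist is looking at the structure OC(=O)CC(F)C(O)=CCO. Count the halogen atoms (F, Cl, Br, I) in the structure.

Halogen atoms appear at heavy-atom position 6 (1×F).
Other groups present: 1 alkene, 1 carboxylic acid, 2 hydroxyl.
Halogen count: 1.

1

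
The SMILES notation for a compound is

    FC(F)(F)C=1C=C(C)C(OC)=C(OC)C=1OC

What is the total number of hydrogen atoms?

Walk through each heavy atom and fill implicit hydrogens from standard valence (C 4, N 3, O 2, S 2, halogen 1):
  atom 1: F (halogen, monovalent) → 0 H
  atom 2: C, bond orders sum to 4 (valence 4) → 0 H
  atom 3: F (halogen, monovalent) → 0 H
  atom 4: F (halogen, monovalent) → 0 H
  atom 5: C, bond orders sum to 4 (valence 4) → 0 H
  atom 6: C, bond orders sum to 3 (valence 4) → 1 H
  atom 7: C, bond orders sum to 4 (valence 4) → 0 H
  atom 8: C, bond orders sum to 1 (valence 4) → 3 H
  atom 9: C, bond orders sum to 4 (valence 4) → 0 H
  atom 10: O, bond orders sum to 2 (valence 2) → 0 H
  atom 11: C, bond orders sum to 1 (valence 4) → 3 H
  atom 12: C, bond orders sum to 4 (valence 4) → 0 H
  atom 13: O, bond orders sum to 2 (valence 2) → 0 H
  atom 14: C, bond orders sum to 1 (valence 4) → 3 H
  atom 15: C, bond orders sum to 4 (valence 4) → 0 H
  atom 16: O, bond orders sum to 2 (valence 2) → 0 H
  atom 17: C, bond orders sum to 1 (valence 4) → 3 H
Total hydrogens: 13.

13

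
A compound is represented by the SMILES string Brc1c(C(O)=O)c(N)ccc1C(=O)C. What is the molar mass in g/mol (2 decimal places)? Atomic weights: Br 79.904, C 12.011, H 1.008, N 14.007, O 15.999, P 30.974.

258.07 g/mol

First, the molecular formula is C9H8BrNO3 (counting implicit H from valence).
  Br: 1 × 79.904 = 79.904
  C: 9 × 12.011 = 108.099
  H: 8 × 1.008 = 8.064
  N: 1 × 14.007 = 14.007
  O: 3 × 15.999 = 47.997
Sum: 1×79.904 + 9×12.011 + 8×1.008 + 1×14.007 + 3×15.999 = 258.071 → 258.07 g/mol.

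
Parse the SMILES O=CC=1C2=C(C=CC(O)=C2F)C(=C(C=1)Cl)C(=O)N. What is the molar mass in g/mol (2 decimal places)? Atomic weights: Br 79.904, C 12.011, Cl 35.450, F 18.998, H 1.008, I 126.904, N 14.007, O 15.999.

First, the molecular formula is C12H7ClFNO3 (counting implicit H from valence).
  C: 12 × 12.011 = 144.132
  Cl: 1 × 35.450 = 35.450
  F: 1 × 18.998 = 18.998
  H: 7 × 1.008 = 7.056
  N: 1 × 14.007 = 14.007
  O: 3 × 15.999 = 47.997
Sum: 12×12.011 + 1×35.450 + 1×18.998 + 7×1.008 + 1×14.007 + 3×15.999 = 267.640 → 267.64 g/mol.

267.64 g/mol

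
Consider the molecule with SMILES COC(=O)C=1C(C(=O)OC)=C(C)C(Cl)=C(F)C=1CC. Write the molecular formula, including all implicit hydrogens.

Walk through each heavy atom and fill implicit hydrogens from standard valence (C 4, N 3, O 2, S 2, halogen 1):
  atom 1: C, bond orders sum to 1 (valence 4) → 3 H
  atom 2: O, bond orders sum to 2 (valence 2) → 0 H
  atom 3: C, bond orders sum to 4 (valence 4) → 0 H
  atom 4: O, bond orders sum to 2 (valence 2) → 0 H
  atom 5: C, bond orders sum to 4 (valence 4) → 0 H
  atom 6: C, bond orders sum to 4 (valence 4) → 0 H
  atom 7: C, bond orders sum to 4 (valence 4) → 0 H
  atom 8: O, bond orders sum to 2 (valence 2) → 0 H
  atom 9: O, bond orders sum to 2 (valence 2) → 0 H
  atom 10: C, bond orders sum to 1 (valence 4) → 3 H
  atom 11: C, bond orders sum to 4 (valence 4) → 0 H
  atom 12: C, bond orders sum to 1 (valence 4) → 3 H
  atom 13: C, bond orders sum to 4 (valence 4) → 0 H
  atom 14: Cl (halogen, monovalent) → 0 H
  atom 15: C, bond orders sum to 4 (valence 4) → 0 H
  atom 16: F (halogen, monovalent) → 0 H
  atom 17: C, bond orders sum to 4 (valence 4) → 0 H
  atom 18: C, bond orders sum to 2 (valence 4) → 2 H
  atom 19: C, bond orders sum to 1 (valence 4) → 3 H
Totals → C:13, H:14, Cl:1, F:1, O:4.
In Hill order: C13H14ClFO4.

C13H14ClFO4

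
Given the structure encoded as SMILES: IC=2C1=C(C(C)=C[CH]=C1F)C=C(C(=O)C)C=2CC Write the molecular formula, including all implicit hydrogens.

C15H14FIO

Walk through each heavy atom and fill implicit hydrogens from standard valence (C 4, N 3, O 2, S 2, halogen 1):
  atom 1: I (halogen, monovalent) → 0 H
  atom 2: C, bond orders sum to 4 (valence 4) → 0 H
  atom 3: C, bond orders sum to 4 (valence 4) → 0 H
  atom 4: C, bond orders sum to 4 (valence 4) → 0 H
  atom 5: C, bond orders sum to 4 (valence 4) → 0 H
  atom 6: C, bond orders sum to 1 (valence 4) → 3 H
  atom 7: C, bond orders sum to 3 (valence 4) → 1 H
  atom 8: C with explicit H count 1
  atom 9: C, bond orders sum to 4 (valence 4) → 0 H
  atom 10: F (halogen, monovalent) → 0 H
  atom 11: C, bond orders sum to 3 (valence 4) → 1 H
  atom 12: C, bond orders sum to 4 (valence 4) → 0 H
  atom 13: C, bond orders sum to 4 (valence 4) → 0 H
  atom 14: O, bond orders sum to 2 (valence 2) → 0 H
  atom 15: C, bond orders sum to 1 (valence 4) → 3 H
  atom 16: C, bond orders sum to 4 (valence 4) → 0 H
  atom 17: C, bond orders sum to 2 (valence 4) → 2 H
  atom 18: C, bond orders sum to 1 (valence 4) → 3 H
Totals → C:15, H:14, F:1, I:1, O:1.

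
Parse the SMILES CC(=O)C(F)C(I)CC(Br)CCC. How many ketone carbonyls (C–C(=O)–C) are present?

The ketone motif appears at heavy-atom position 2 in the SMILES.
Ketone count: 1.

1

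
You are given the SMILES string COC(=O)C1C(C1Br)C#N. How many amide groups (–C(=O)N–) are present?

0

Scan the SMILES for the amide motif — none present.
Groups that are present: 1 ester, 1 nitrile.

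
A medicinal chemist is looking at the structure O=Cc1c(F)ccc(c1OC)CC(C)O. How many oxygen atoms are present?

3

Scan the SMILES for O atoms (remember two-letter symbols like Cl and Br are single atoms).
Oxygen count: 3.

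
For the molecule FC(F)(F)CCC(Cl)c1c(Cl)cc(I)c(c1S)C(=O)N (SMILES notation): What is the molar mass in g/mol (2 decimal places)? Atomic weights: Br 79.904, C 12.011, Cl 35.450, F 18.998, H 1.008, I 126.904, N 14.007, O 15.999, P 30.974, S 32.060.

458.06 g/mol

First, the molecular formula is C11H9Cl2F3INOS (counting implicit H from valence).
  C: 11 × 12.011 = 132.121
  Cl: 2 × 35.450 = 70.900
  F: 3 × 18.998 = 56.994
  H: 9 × 1.008 = 9.072
  I: 1 × 126.904 = 126.904
  N: 1 × 14.007 = 14.007
  O: 1 × 15.999 = 15.999
  S: 1 × 32.060 = 32.060
Sum: 11×12.011 + 2×35.450 + 3×18.998 + 9×1.008 + 1×126.904 + 1×14.007 + 1×15.999 + 1×32.060 = 458.057 → 458.06 g/mol.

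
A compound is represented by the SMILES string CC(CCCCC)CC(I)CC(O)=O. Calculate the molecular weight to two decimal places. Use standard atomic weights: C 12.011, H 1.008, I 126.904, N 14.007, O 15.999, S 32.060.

312.19 g/mol

First, the molecular formula is C11H21IO2 (counting implicit H from valence).
  C: 11 × 12.011 = 132.121
  H: 21 × 1.008 = 21.168
  I: 1 × 126.904 = 126.904
  O: 2 × 15.999 = 31.998
Sum: 11×12.011 + 21×1.008 + 1×126.904 + 2×15.999 = 312.191 → 312.19 g/mol.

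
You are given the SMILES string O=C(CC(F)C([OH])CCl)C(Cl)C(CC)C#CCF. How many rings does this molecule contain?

In SMILES, each pair of matching ring-closure digits denotes one ring-closing bond; the number of such bonds equals the number of independent rings.
Ring-closure bonds here: 0.

0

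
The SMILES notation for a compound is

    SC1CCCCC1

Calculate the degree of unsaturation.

1

Molecular formula: C6H12S.
DoU = (2C + 2 + N − H − X) / 2, where X is the halogen count and O/S are ignored.
    = (2·6 + 2 + 0 − 12 − 0) / 2 = 2 / 2 = 1.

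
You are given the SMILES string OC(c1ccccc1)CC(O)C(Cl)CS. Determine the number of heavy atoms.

Every atom symbol written in the SMILES (organic subset) is one heavy atom; implicit H are not written.
Heavy atoms by element → C:11, Cl:1, O:2, S:1.
Total: 15.

15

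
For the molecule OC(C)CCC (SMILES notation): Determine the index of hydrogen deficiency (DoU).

0

Degree of unsaturation = (number of rings) + (number of π bonds).
Ring closures in the SMILES: 0.
π bonds: none → 0 DoU from unsaturation.
Total DoU = 0 + 0 = 0.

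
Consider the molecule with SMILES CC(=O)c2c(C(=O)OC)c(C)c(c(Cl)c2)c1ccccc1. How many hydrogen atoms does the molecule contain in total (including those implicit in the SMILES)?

Walk through each heavy atom and fill implicit hydrogens from standard valence (C 4, N 3, O 2, S 2, halogen 1); for lowercase aromatic atoms, an aromatic c carries 1 H when it has two neighbours and 0 H with three, and aromatic n carries 0 H:
  atom 1: C, bond orders sum to 1 (valence 4) → 3 H
  atom 2: C, bond orders sum to 4 (valence 4) → 0 H
  atom 3: O, bond orders sum to 2 (valence 2) → 0 H
  atom 4: aromatic c, 3 neighbours → 0 H
  atom 5: aromatic c, 3 neighbours → 0 H
  atom 6: C, bond orders sum to 4 (valence 4) → 0 H
  atom 7: O, bond orders sum to 2 (valence 2) → 0 H
  atom 8: O, bond orders sum to 2 (valence 2) → 0 H
  atom 9: C, bond orders sum to 1 (valence 4) → 3 H
  atom 10: aromatic c, 3 neighbours → 0 H
  atom 11: C, bond orders sum to 1 (valence 4) → 3 H
  atom 12: aromatic c, 3 neighbours → 0 H
  atom 13: aromatic c, 3 neighbours → 0 H
  atom 14: Cl (halogen, monovalent) → 0 H
  atom 15: aromatic c, 2 neighbours → 1 H
  atom 16: aromatic c, 3 neighbours → 0 H
  atom 17: aromatic c, 2 neighbours → 1 H
  atom 18: aromatic c, 2 neighbours → 1 H
  atom 19: aromatic c, 2 neighbours → 1 H
  atom 20: aromatic c, 2 neighbours → 1 H
  atom 21: aromatic c, 2 neighbours → 1 H
Total hydrogens: 15.

15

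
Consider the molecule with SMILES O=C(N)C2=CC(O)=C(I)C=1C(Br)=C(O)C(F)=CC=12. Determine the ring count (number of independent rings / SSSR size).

In SMILES, each pair of matching ring-closure digits denotes one ring-closing bond; the number of such bonds equals the number of independent rings.
Ring-closure bonds here: 2.

2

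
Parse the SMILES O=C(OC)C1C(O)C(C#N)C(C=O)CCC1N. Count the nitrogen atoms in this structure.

2

Scan the SMILES for N atoms (remember two-letter symbols like Cl and Br are single atoms).
Nitrogen count: 2.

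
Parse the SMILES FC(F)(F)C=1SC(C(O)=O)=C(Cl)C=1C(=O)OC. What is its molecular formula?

Walk through each heavy atom and fill implicit hydrogens from standard valence (C 4, N 3, O 2, S 2, halogen 1):
  atom 1: F (halogen, monovalent) → 0 H
  atom 2: C, bond orders sum to 4 (valence 4) → 0 H
  atom 3: F (halogen, monovalent) → 0 H
  atom 4: F (halogen, monovalent) → 0 H
  atom 5: C, bond orders sum to 4 (valence 4) → 0 H
  atom 6: S, bond orders sum to 2 (valence 2) → 0 H
  atom 7: C, bond orders sum to 4 (valence 4) → 0 H
  atom 8: C, bond orders sum to 4 (valence 4) → 0 H
  atom 9: O, bond orders sum to 1 (valence 2) → 1 H
  atom 10: O, bond orders sum to 2 (valence 2) → 0 H
  atom 11: C, bond orders sum to 4 (valence 4) → 0 H
  atom 12: Cl (halogen, monovalent) → 0 H
  atom 13: C, bond orders sum to 4 (valence 4) → 0 H
  atom 14: C, bond orders sum to 4 (valence 4) → 0 H
  atom 15: O, bond orders sum to 2 (valence 2) → 0 H
  atom 16: O, bond orders sum to 2 (valence 2) → 0 H
  atom 17: C, bond orders sum to 1 (valence 4) → 3 H
Totals → C:8, H:4, Cl:1, F:3, O:4, S:1.
In Hill order: C8H4ClF3O4S.

C8H4ClF3O4S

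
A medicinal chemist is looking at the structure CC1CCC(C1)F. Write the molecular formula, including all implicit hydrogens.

Walk through each heavy atom and fill implicit hydrogens from standard valence (C 4, N 3, O 2, S 2, halogen 1):
  atom 1: C, bond orders sum to 1 (valence 4) → 3 H
  atom 2: C, bond orders sum to 3 (valence 4) → 1 H
  atom 3: C, bond orders sum to 2 (valence 4) → 2 H
  atom 4: C, bond orders sum to 2 (valence 4) → 2 H
  atom 5: C, bond orders sum to 3 (valence 4) → 1 H
  atom 6: C, bond orders sum to 2 (valence 4) → 2 H
  atom 7: F (halogen, monovalent) → 0 H
Totals → C:6, H:11, F:1.
In Hill order: C6H11F.

C6H11F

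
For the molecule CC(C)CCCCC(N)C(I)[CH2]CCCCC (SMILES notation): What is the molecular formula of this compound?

Walk through each heavy atom and fill implicit hydrogens from standard valence (C 4, N 3, O 2, S 2, halogen 1):
  atom 1: C, bond orders sum to 1 (valence 4) → 3 H
  atom 2: C, bond orders sum to 3 (valence 4) → 1 H
  atom 3: C, bond orders sum to 1 (valence 4) → 3 H
  atom 4: C, bond orders sum to 2 (valence 4) → 2 H
  atom 5: C, bond orders sum to 2 (valence 4) → 2 H
  atom 6: C, bond orders sum to 2 (valence 4) → 2 H
  atom 7: C, bond orders sum to 2 (valence 4) → 2 H
  atom 8: C, bond orders sum to 3 (valence 4) → 1 H
  atom 9: N, bond orders sum to 1 (valence 3) → 2 H
  atom 10: C, bond orders sum to 3 (valence 4) → 1 H
  atom 11: I (halogen, monovalent) → 0 H
  atom 12: C with explicit H count 2
  atom 13: C, bond orders sum to 2 (valence 4) → 2 H
  atom 14: C, bond orders sum to 2 (valence 4) → 2 H
  atom 15: C, bond orders sum to 2 (valence 4) → 2 H
  atom 16: C, bond orders sum to 2 (valence 4) → 2 H
  atom 17: C, bond orders sum to 1 (valence 4) → 3 H
Totals → C:15, H:32, I:1, N:1.

C15H32IN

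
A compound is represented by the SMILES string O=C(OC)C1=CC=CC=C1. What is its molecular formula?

Walk through each heavy atom and fill implicit hydrogens from standard valence (C 4, N 3, O 2, S 2, halogen 1):
  atom 1: O, bond orders sum to 2 (valence 2) → 0 H
  atom 2: C, bond orders sum to 4 (valence 4) → 0 H
  atom 3: O, bond orders sum to 2 (valence 2) → 0 H
  atom 4: C, bond orders sum to 1 (valence 4) → 3 H
  atom 5: C, bond orders sum to 4 (valence 4) → 0 H
  atom 6: C, bond orders sum to 3 (valence 4) → 1 H
  atom 7: C, bond orders sum to 3 (valence 4) → 1 H
  atom 8: C, bond orders sum to 3 (valence 4) → 1 H
  atom 9: C, bond orders sum to 3 (valence 4) → 1 H
  atom 10: C, bond orders sum to 3 (valence 4) → 1 H
Totals → C:8, H:8, O:2.

C8H8O2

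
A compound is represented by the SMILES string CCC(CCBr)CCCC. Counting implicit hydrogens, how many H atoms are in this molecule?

Walk through each heavy atom and fill implicit hydrogens from standard valence (C 4, N 3, O 2, S 2, halogen 1):
  atom 1: C, bond orders sum to 1 (valence 4) → 3 H
  atom 2: C, bond orders sum to 2 (valence 4) → 2 H
  atom 3: C, bond orders sum to 3 (valence 4) → 1 H
  atom 4: C, bond orders sum to 2 (valence 4) → 2 H
  atom 5: C, bond orders sum to 2 (valence 4) → 2 H
  atom 6: Br (halogen, monovalent) → 0 H
  atom 7: C, bond orders sum to 2 (valence 4) → 2 H
  atom 8: C, bond orders sum to 2 (valence 4) → 2 H
  atom 9: C, bond orders sum to 2 (valence 4) → 2 H
  atom 10: C, bond orders sum to 1 (valence 4) → 3 H
Total hydrogens: 19.

19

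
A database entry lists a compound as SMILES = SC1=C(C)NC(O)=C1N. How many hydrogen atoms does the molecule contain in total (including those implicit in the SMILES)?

8

Walk through each heavy atom and fill implicit hydrogens from standard valence (C 4, N 3, O 2, S 2, halogen 1):
  atom 1: S, bond orders sum to 1 (valence 2) → 1 H
  atom 2: C, bond orders sum to 4 (valence 4) → 0 H
  atom 3: C, bond orders sum to 4 (valence 4) → 0 H
  atom 4: C, bond orders sum to 1 (valence 4) → 3 H
  atom 5: N, bond orders sum to 2 (valence 3) → 1 H
  atom 6: C, bond orders sum to 4 (valence 4) → 0 H
  atom 7: O, bond orders sum to 1 (valence 2) → 1 H
  atom 8: C, bond orders sum to 4 (valence 4) → 0 H
  atom 9: N, bond orders sum to 1 (valence 3) → 2 H
Total hydrogens: 8.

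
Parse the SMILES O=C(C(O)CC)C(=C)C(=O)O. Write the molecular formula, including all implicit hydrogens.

C7H10O4

Walk through each heavy atom and fill implicit hydrogens from standard valence (C 4, N 3, O 2, S 2, halogen 1):
  atom 1: O, bond orders sum to 2 (valence 2) → 0 H
  atom 2: C, bond orders sum to 4 (valence 4) → 0 H
  atom 3: C, bond orders sum to 3 (valence 4) → 1 H
  atom 4: O, bond orders sum to 1 (valence 2) → 1 H
  atom 5: C, bond orders sum to 2 (valence 4) → 2 H
  atom 6: C, bond orders sum to 1 (valence 4) → 3 H
  atom 7: C, bond orders sum to 4 (valence 4) → 0 H
  atom 8: C, bond orders sum to 2 (valence 4) → 2 H
  atom 9: C, bond orders sum to 4 (valence 4) → 0 H
  atom 10: O, bond orders sum to 2 (valence 2) → 0 H
  atom 11: O, bond orders sum to 1 (valence 2) → 1 H
Totals → C:7, H:10, O:4.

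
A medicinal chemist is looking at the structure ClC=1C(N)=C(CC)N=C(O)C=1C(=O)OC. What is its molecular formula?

C9H11ClN2O3

Walk through each heavy atom and fill implicit hydrogens from standard valence (C 4, N 3, O 2, S 2, halogen 1):
  atom 1: Cl (halogen, monovalent) → 0 H
  atom 2: C, bond orders sum to 4 (valence 4) → 0 H
  atom 3: C, bond orders sum to 4 (valence 4) → 0 H
  atom 4: N, bond orders sum to 1 (valence 3) → 2 H
  atom 5: C, bond orders sum to 4 (valence 4) → 0 H
  atom 6: C, bond orders sum to 2 (valence 4) → 2 H
  atom 7: C, bond orders sum to 1 (valence 4) → 3 H
  atom 8: N, bond orders sum to 3 (valence 3) → 0 H
  atom 9: C, bond orders sum to 4 (valence 4) → 0 H
  atom 10: O, bond orders sum to 1 (valence 2) → 1 H
  atom 11: C, bond orders sum to 4 (valence 4) → 0 H
  atom 12: C, bond orders sum to 4 (valence 4) → 0 H
  atom 13: O, bond orders sum to 2 (valence 2) → 0 H
  atom 14: O, bond orders sum to 2 (valence 2) → 0 H
  atom 15: C, bond orders sum to 1 (valence 4) → 3 H
Totals → C:9, H:11, Cl:1, N:2, O:3.
In Hill order: C9H11ClN2O3.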